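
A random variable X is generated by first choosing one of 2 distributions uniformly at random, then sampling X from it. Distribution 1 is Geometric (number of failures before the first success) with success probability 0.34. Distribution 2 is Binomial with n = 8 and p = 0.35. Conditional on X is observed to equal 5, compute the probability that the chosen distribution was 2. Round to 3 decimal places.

0.655

Likelihoods P(X=5 | ·): 1: 0.0425793; 2: 0.0807734.
Posterior ∝ prior × likelihood. Numerator for 2: 0.5·0.0807734 = 0.0403867.
Normalizing constant: 0.5·0.0425793 + 0.5·0.0807734 = 0.0616763.
P(2 | observation) = 0.0403867 / 0.0616763 = 0.654817.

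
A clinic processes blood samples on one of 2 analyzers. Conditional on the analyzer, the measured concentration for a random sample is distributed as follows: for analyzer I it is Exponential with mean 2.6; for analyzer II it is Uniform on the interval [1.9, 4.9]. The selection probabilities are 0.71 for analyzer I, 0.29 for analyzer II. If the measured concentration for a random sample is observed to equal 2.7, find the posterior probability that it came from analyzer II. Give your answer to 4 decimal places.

0.5000

Likelihoods f(2.7 | ·): I: 0.136153; II: 0.333333.
Posterior ∝ prior × likelihood. Numerator for II: 0.29·0.333333 = 0.0966667.
Normalizing constant: 0.71·0.136153 + 0.29·0.333333 = 0.193336.
P(II | observation) = 0.0966667 / 0.193336 = 0.499994.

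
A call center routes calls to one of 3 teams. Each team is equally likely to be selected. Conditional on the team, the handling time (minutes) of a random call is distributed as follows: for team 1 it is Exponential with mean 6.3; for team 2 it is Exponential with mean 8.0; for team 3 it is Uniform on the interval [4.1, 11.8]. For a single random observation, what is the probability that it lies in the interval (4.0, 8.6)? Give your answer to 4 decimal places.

Conditional on each team, P(4.0 < X < 8.6): 1: 0.274617; 2: 0.265233; 3: 0.584416.
By total probability, P(4.0 < X < 8.6) = 0.333333·0.274617 + 0.333333·0.265233 + 0.333333·0.584416 = 0.374755.

0.3748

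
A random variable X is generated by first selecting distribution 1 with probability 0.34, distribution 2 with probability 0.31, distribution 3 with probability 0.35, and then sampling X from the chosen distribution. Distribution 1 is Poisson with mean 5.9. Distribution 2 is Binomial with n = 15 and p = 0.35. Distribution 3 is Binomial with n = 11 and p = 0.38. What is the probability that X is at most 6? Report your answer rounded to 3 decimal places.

Conditional on each component, P(X ≤ 6): 1: 0.622361; 2: 0.754842; 3: 0.923166.
By total probability, P(X ≤ 6) = 0.34·0.622361 + 0.31·0.754842 + 0.35·0.923166 = 0.768712.

0.769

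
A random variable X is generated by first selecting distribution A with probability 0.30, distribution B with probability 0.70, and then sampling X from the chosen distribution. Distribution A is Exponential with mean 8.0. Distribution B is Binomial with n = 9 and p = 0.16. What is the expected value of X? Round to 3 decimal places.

3.408

Component means — A: 8; B: 1.44.
E[X] = 0.3·8 + 0.7·1.44 = 3.408.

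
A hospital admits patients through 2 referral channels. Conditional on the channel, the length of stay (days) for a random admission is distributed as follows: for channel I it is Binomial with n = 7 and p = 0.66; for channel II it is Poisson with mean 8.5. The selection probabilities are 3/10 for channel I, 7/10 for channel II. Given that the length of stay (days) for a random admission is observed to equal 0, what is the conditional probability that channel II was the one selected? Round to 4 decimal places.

Likelihoods P(X=0 | ·): I: 0.000525234; II: 0.000203468.
Posterior ∝ prior × likelihood. Numerator for II: 0.7·0.000203468 = 0.000142428.
Normalizing constant: 0.3·0.000525234 + 0.7·0.000203468 = 0.000299998.
P(II | observation) = 0.000142428 / 0.000299998 = 0.474763.

0.4748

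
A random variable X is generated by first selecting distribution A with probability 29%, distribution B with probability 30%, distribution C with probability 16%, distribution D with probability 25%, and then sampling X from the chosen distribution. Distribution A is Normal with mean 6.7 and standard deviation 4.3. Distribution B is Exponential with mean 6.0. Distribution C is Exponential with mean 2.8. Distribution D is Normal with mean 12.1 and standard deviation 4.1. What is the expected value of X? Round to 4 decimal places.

7.2160

Component means — A: 6.7; B: 6; C: 2.8; D: 12.1.
E[X] = 0.29·6.7 + 0.3·6 + 0.16·2.8 + 0.25·12.1 = 7.216.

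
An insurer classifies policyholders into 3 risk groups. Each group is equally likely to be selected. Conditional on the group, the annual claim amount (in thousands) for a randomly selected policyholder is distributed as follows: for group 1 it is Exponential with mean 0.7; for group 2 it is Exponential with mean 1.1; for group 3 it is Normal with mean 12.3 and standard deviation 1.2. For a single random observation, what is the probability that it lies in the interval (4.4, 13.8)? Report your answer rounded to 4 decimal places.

Conditional on each group, P(4.4 < X < 13.8): 1: 0.00186272; 2: 0.0183121; 3: 0.89435.
By total probability, P(4.4 < X < 13.8) = 0.333333·0.00186272 + 0.333333·0.0183121 + 0.333333·0.89435 = 0.304842.

0.3048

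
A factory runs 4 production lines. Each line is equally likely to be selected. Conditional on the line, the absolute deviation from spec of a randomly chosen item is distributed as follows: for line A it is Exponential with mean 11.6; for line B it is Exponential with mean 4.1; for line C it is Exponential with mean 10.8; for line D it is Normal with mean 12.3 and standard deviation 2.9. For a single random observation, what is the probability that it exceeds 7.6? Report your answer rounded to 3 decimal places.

0.530

Conditional on each line, P(X > 7.6): A: 0.519353; B: 0.156663; C: 0.49475; D: 0.947458.
By total probability, P(X > 7.6) = 0.25·0.519353 + 0.25·0.156663 + 0.25·0.49475 + 0.25·0.947458 = 0.529556.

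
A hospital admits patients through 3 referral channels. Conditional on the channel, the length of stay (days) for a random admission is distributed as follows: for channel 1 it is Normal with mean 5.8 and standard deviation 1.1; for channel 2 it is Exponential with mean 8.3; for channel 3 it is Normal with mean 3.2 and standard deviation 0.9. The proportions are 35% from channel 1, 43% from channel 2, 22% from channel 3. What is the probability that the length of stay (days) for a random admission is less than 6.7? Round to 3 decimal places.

0.736

Conditional on each channel, P(X < 6.7): 1: 0.793373; 2: 0.553907; 3: 0.99995.
By total probability, P(X < 6.7) = 0.35·0.793373 + 0.43·0.553907 + 0.22·0.99995 = 0.73585.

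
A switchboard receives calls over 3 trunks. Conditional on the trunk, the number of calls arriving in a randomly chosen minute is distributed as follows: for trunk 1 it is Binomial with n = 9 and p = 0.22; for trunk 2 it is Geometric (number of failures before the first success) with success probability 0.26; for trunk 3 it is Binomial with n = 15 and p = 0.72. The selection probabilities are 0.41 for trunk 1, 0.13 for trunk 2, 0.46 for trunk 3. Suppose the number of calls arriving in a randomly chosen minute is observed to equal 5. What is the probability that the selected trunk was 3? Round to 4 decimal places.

Likelihoods P(X=5 | ·): 1: 0.024036; 2: 0.0576942; 3: 0.00172107.
Posterior ∝ prior × likelihood. Numerator for 3: 0.46·0.00172107 = 0.000791691.
Normalizing constant: 0.41·0.024036 + 0.13·0.0576942 + 0.46·0.00172107 = 0.0181467.
P(3 | observation) = 0.000791691 / 0.0181467 = 0.0436273.

0.0436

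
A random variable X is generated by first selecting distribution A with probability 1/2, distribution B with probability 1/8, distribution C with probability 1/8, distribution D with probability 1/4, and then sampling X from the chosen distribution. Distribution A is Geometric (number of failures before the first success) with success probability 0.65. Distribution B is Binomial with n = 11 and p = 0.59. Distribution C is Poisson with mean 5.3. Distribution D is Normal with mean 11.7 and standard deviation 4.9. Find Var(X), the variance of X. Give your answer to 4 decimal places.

28.7655

Per component, A: μ=0.538462, E[X²]=1.11834; B: μ=6.49, E[X²]=44.781; C: μ=5.3, E[X²]=33.39; D: μ=11.7, E[X²]=160.9.
E[X] = 0.5·0.538462 + 0.125·6.49 + 0.125·5.3 + 0.25·11.7 = 4.66798.
E[X²] = 0.5·1.11834 + 0.125·44.781 + 0.125·33.39 + 0.25·160.9 = 50.5555.
Var(X) = E[X²] − (E[X])² = 50.5555 − 21.79 = 28.7655.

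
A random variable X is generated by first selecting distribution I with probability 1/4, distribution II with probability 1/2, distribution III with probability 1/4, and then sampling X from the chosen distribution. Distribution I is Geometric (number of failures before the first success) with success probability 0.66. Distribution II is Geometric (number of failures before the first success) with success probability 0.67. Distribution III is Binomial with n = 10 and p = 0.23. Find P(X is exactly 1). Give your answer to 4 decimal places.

0.2214

Conditional on each component, P(X = 1): I: 0.2244; II: 0.2211; III: 0.218849.
By total probability, P(X = 1) = 0.25·0.2244 + 0.5·0.2211 + 0.25·0.218849 = 0.221362.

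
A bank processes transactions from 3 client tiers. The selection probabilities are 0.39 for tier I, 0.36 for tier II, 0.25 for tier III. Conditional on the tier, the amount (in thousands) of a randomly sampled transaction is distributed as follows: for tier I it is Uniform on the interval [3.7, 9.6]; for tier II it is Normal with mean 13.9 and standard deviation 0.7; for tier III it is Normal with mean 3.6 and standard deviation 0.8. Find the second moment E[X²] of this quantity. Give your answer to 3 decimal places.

For each component E[X²] = Var + (mean)², giving I: 47.1233; II: 193.7; III: 13.6.
Overall E[X²] = 0.39·47.1233 + 0.36·193.7 + 0.25·13.6 = 91.5101.

91.510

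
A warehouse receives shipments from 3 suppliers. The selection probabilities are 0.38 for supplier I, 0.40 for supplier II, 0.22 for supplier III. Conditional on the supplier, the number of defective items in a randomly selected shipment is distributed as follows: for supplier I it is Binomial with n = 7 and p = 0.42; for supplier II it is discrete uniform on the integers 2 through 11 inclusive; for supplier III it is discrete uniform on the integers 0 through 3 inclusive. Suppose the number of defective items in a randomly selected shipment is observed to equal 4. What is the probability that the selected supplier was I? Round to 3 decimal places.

Likelihoods P(X=4 | ·): I: 0.212495; II: 0.1; III: 0.
Posterior ∝ prior × likelihood. Numerator for I: 0.38·0.212495 = 0.0807482.
Normalizing constant: 0.38·0.212495 + 0.4·0.1 + 0.22·0 = 0.120748.
P(I | observation) = 0.0807482 / 0.120748 = 0.668732.

0.669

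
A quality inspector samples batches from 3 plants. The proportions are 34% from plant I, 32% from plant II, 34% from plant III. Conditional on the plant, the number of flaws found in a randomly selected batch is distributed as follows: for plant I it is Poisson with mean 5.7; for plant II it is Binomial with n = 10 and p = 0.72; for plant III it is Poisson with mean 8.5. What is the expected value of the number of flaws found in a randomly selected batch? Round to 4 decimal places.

7.1320

Component means — I: 5.7; II: 7.2; III: 8.5.
E[X] = 0.34·5.7 + 0.32·7.2 + 0.34·8.5 = 7.132.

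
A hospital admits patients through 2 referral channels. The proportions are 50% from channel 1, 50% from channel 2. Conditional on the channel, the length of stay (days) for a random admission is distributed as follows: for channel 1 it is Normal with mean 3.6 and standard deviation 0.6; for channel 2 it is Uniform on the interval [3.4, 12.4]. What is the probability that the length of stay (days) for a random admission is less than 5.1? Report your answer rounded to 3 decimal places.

0.591

Conditional on each channel, P(X < 5.1): 1: 0.99379; 2: 0.188889.
By total probability, P(X < 5.1) = 0.5·0.99379 + 0.5·0.188889 = 0.59134.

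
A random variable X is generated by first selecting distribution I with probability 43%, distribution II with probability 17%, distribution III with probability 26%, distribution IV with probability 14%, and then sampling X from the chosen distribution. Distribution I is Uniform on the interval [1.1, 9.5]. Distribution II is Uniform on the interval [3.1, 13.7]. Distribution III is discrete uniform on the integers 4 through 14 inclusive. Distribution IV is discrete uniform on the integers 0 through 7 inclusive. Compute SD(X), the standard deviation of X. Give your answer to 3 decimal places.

Per component, I: μ=5.3, E[X²]=33.97; II: μ=8.4, E[X²]=79.9233; III: μ=9, E[X²]=91; IV: μ=3.5, E[X²]=17.5.
E[X] = 0.43·5.3 + 0.17·8.4 + 0.26·9 + 0.14·3.5 = 6.537.
E[X²] = 0.43·33.97 + 0.17·79.9233 + 0.26·91 + 0.14·17.5 = 54.3041.
Var(X) = E[X²] − (E[X])² = 54.3041 − 42.7324 = 11.5717.
SD(X) = √11.5717 = 3.40172.

3.402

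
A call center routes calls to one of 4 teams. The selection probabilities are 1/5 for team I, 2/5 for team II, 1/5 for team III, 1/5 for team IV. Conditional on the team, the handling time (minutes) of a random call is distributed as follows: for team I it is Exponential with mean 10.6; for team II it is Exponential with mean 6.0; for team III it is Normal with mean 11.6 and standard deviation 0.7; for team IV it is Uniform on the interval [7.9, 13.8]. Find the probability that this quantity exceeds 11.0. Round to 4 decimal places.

0.3906

Conditional on each team, P(X > 11.0): I: 0.354256; II: 0.15988; III: 0.804317; IV: 0.474576.
By total probability, P(X > 11.0) = 0.2·0.354256 + 0.4·0.15988 + 0.2·0.804317 + 0.2·0.474576 = 0.390582.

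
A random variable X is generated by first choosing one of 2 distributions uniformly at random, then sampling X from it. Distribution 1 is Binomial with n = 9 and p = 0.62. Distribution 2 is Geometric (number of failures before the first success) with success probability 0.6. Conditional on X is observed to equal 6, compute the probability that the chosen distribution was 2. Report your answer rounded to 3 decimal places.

Likelihoods P(X=6 | ·): 1: 0.261806; 2: 0.0024576.
Posterior ∝ prior × likelihood. Numerator for 2: 0.5·0.0024576 = 0.0012288.
Normalizing constant: 0.5·0.261806 + 0.5·0.0024576 = 0.132132.
P(2 | observation) = 0.0012288 / 0.132132 = 0.00929979.

0.009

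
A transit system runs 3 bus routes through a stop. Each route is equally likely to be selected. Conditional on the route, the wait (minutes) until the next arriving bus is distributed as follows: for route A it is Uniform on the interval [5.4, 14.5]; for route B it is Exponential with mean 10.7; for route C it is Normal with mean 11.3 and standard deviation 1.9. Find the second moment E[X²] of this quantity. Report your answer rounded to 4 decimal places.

155.3944

For each component E[X²] = Var + (mean)², giving A: 105.903; B: 228.98; C: 131.3.
Overall E[X²] = 0.333333·105.903 + 0.333333·228.98 + 0.333333·131.3 = 155.394.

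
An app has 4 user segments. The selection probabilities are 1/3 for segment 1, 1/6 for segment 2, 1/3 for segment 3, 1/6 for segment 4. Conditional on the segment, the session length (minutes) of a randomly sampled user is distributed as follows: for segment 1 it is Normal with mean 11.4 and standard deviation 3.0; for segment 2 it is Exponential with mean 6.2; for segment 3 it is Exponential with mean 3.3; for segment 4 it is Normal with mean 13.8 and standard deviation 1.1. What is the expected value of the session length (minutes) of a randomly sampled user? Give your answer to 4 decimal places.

8.2333

Component means — 1: 11.4; 2: 6.2; 3: 3.3; 4: 13.8.
E[X] = 0.333333·11.4 + 0.166667·6.2 + 0.333333·3.3 + 0.166667·13.8 = 8.23333.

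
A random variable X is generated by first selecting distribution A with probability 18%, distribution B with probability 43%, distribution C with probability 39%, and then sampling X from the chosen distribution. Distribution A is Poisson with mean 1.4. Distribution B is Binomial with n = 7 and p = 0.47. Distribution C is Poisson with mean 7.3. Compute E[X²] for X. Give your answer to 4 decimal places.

For each component E[X²] = Var + (mean)², giving A: 3.36; B: 12.5678; C: 60.59.
Overall E[X²] = 0.18·3.36 + 0.43·12.5678 + 0.39·60.59 = 29.6391.

29.6391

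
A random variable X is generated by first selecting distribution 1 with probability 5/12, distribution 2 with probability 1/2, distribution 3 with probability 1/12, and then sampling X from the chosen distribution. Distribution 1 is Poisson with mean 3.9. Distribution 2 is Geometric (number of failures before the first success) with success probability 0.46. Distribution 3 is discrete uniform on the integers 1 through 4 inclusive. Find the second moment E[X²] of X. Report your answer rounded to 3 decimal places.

For each component E[X²] = Var + (mean)², giving 1: 19.11; 2: 3.93006; 3: 7.5.
Overall E[X²] = 0.416667·19.11 + 0.5·3.93006 + 0.0833333·7.5 = 10.5525.

10.553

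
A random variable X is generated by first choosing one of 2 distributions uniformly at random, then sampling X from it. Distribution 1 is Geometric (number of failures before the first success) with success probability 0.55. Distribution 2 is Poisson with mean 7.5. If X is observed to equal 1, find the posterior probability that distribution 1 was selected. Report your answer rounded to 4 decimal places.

0.9835

Likelihoods P(X=1 | ·): 1: 0.2475; 2: 0.00414813.
Posterior ∝ prior × likelihood. Numerator for 1: 0.5·0.2475 = 0.12375.
Normalizing constant: 0.5·0.2475 + 0.5·0.00414813 = 0.125824.
P(1 | observation) = 0.12375 / 0.125824 = 0.983516.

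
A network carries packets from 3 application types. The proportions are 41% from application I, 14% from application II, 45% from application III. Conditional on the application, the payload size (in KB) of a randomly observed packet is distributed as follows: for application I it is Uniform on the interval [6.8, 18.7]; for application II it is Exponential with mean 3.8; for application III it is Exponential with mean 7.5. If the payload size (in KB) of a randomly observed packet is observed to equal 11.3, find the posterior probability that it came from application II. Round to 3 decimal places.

Likelihoods f(11.3 | ·): I: 0.0840336; II: 0.0134512; III: 0.029553.
Posterior ∝ prior × likelihood. Numerator for II: 0.14·0.0134512 = 0.00188317.
Normalizing constant: 0.41·0.0840336 + 0.14·0.0134512 + 0.45·0.029553 = 0.0496358.
P(II | observation) = 0.00188317 / 0.0496358 = 0.0379398.

0.038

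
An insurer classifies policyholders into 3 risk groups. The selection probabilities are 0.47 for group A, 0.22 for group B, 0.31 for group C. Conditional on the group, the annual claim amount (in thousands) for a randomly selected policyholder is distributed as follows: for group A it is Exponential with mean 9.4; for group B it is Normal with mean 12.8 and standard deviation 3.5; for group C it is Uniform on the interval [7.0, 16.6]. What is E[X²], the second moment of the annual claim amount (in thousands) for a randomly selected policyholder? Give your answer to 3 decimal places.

For each component E[X²] = Var + (mean)², giving A: 176.72; B: 176.09; C: 146.92.
Overall E[X²] = 0.47·176.72 + 0.22·176.09 + 0.31·146.92 = 167.343.

167.343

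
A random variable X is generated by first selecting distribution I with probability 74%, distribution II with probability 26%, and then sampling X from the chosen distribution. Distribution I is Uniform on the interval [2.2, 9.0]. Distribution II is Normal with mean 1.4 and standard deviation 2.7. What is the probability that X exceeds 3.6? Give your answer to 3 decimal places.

Conditional on each component, P(X > 3.6): I: 0.794118; II: 0.207589.
By total probability, P(X > 3.6) = 0.74·0.794118 + 0.26·0.207589 = 0.64162.

0.642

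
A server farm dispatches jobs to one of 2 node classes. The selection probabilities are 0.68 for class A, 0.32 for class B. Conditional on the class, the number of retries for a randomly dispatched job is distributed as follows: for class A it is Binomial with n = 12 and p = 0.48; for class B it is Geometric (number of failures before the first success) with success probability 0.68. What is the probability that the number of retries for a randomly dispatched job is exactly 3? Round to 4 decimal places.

0.0531

Conditional on each class, P(X = 3): A: 0.0676358; B: 0.0222822.
By total probability, P(X = 3) = 0.68·0.0676358 + 0.32·0.0222822 = 0.0531226.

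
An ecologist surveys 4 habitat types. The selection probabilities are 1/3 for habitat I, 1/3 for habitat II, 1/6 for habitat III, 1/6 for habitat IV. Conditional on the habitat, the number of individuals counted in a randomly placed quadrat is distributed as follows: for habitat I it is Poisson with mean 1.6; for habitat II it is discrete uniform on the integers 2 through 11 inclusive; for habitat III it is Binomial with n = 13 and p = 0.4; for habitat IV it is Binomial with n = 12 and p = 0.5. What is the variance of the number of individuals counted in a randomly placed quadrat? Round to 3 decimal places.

8.892

Per component, I: μ=1.6, E[X²]=4.16; II: μ=6.5, E[X²]=50.5; III: μ=5.2, E[X²]=30.16; IV: μ=6, E[X²]=39.
E[X] = 0.333333·1.6 + 0.333333·6.5 + 0.166667·5.2 + 0.166667·6 = 4.56667.
E[X²] = 0.333333·4.16 + 0.333333·50.5 + 0.166667·30.16 + 0.166667·39 = 29.7467.
Var(X) = E[X²] − (E[X])² = 29.7467 − 20.8544 = 8.89222.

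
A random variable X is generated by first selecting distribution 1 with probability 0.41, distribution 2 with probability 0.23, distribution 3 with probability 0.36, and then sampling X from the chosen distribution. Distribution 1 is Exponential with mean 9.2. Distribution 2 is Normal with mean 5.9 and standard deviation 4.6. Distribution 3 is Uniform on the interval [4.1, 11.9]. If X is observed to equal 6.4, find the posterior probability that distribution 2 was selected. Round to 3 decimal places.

0.225

Likelihoods f(6.4 | ·): 1: 0.0542119; 2: 0.0862158; 3: 0.128205.
Posterior ∝ prior × likelihood. Numerator for 2: 0.23·0.0862158 = 0.0198296.
Normalizing constant: 0.41·0.0542119 + 0.23·0.0862158 + 0.36·0.128205 = 0.0882103.
P(2 | observation) = 0.0198296 / 0.0882103 = 0.224799.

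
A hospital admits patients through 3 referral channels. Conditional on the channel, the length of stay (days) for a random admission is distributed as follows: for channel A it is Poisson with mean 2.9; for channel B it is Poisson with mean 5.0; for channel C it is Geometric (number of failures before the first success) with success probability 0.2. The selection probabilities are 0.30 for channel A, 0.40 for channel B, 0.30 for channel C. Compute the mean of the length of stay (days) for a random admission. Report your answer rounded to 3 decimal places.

Component means — A: 2.9; B: 5; C: 4.
E[X] = 0.3·2.9 + 0.4·5 + 0.3·4 = 4.07.

4.070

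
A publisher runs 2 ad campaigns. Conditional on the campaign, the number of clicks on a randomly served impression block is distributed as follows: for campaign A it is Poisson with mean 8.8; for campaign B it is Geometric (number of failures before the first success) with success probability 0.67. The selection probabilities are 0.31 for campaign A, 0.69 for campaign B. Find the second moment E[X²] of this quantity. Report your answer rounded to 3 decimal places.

For each component E[X²] = Var + (mean)², giving A: 86.24; B: 0.977723.
Overall E[X²] = 0.31·86.24 + 0.69·0.977723 = 27.409.

27.409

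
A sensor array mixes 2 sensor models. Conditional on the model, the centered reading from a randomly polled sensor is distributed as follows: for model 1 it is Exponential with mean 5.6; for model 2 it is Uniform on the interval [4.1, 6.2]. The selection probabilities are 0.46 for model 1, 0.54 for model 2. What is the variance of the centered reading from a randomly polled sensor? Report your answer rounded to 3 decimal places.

Per component, 1: μ=5.6, E[X²]=62.72; 2: μ=5.15, E[X²]=26.89.
E[X] = 0.46·5.6 + 0.54·5.15 = 5.357.
E[X²] = 0.46·62.72 + 0.54·26.89 = 43.3718.
Var(X) = E[X²] − (E[X])² = 43.3718 − 28.6974 = 14.6744.

14.674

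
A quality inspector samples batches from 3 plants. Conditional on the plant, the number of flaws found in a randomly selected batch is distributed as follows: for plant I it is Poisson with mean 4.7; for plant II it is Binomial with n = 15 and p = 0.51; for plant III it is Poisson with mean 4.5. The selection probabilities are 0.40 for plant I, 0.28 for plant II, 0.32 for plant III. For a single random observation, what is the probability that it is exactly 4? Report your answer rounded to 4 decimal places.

Conditional on each plant, P(X = 4): I: 0.184925; II: 0.0361052; III: 0.189808.
By total probability, P(X = 4) = 0.4·0.184925 + 0.28·0.0361052 + 0.32·0.189808 = 0.144818.

0.1448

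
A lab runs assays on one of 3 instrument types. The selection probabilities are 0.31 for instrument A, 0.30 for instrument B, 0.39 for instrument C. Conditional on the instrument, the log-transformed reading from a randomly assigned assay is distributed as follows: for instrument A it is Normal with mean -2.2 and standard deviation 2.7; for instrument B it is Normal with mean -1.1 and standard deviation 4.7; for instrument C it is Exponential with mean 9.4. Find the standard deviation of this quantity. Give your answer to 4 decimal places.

8.5222

Per component, A: μ=-2.2, E[X²]=12.13; B: μ=-1.1, E[X²]=23.3; C: μ=9.4, E[X²]=176.72.
E[X] = 0.31·-2.2 + 0.3·-1.1 + 0.39·9.4 = 2.654.
E[X²] = 0.31·12.13 + 0.3·23.3 + 0.39·176.72 = 79.6711.
Var(X) = E[X²] − (E[X])² = 79.6711 − 7.04372 = 72.6274.
SD(X) = √72.6274 = 8.52217.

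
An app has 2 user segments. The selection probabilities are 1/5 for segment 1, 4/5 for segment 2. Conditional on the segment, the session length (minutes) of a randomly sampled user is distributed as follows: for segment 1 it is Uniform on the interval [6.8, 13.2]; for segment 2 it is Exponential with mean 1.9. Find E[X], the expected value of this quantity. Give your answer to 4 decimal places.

Component means — 1: 10; 2: 1.9.
E[X] = 0.2·10 + 0.8·1.9 = 3.52.

3.5200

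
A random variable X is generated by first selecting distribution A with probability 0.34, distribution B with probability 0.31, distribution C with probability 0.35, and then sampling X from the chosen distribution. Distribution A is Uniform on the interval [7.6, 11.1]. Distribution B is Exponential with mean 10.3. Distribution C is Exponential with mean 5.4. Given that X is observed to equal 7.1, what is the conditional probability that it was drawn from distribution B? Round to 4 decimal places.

0.4647

Likelihoods f(7.1 | ·): A: 0; B: 0.0487298; C: 0.0497267.
Posterior ∝ prior × likelihood. Numerator for B: 0.31·0.0487298 = 0.0151062.
Normalizing constant: 0.34·0 + 0.31·0.0487298 + 0.35·0.0497267 = 0.0325106.
P(B | observation) = 0.0151062 / 0.0325106 = 0.464656.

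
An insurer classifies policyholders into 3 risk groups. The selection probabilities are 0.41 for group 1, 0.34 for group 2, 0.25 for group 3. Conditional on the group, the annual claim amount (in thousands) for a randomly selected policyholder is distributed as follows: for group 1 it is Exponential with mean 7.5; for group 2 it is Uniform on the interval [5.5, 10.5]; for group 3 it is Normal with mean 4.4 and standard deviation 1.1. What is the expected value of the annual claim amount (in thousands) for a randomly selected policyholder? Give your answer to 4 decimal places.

6.8950

Component means — 1: 7.5; 2: 8; 3: 4.4.
E[X] = 0.41·7.5 + 0.34·8 + 0.25·4.4 = 6.895.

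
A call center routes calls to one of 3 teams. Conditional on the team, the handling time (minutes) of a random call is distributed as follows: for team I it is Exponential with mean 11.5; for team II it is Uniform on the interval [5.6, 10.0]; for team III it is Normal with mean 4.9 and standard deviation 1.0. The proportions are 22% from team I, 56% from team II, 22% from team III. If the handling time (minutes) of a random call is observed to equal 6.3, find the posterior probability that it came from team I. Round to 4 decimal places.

Likelihoods f(6.3 | ·): I: 0.0502787; II: 0.227273; III: 0.149727.
Posterior ∝ prior × likelihood. Numerator for I: 0.22·0.0502787 = 0.0110613.
Normalizing constant: 0.22·0.0502787 + 0.56·0.227273 + 0.22·0.149727 = 0.171274.
P(I | observation) = 0.0110613 / 0.171274 = 0.0645826.

0.0646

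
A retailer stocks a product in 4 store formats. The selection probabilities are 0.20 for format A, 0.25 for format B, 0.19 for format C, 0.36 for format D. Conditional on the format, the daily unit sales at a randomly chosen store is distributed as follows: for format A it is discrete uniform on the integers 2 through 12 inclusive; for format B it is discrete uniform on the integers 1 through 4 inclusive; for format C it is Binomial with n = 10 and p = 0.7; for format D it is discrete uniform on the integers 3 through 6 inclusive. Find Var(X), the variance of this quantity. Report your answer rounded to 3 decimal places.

Per component, A: μ=7, E[X²]=59; B: μ=2.5, E[X²]=7.5; C: μ=7, E[X²]=51.1; D: μ=4.5, E[X²]=21.5.
E[X] = 0.2·7 + 0.25·2.5 + 0.19·7 + 0.36·4.5 = 4.975.
E[X²] = 0.2·59 + 0.25·7.5 + 0.19·51.1 + 0.36·21.5 = 31.124.
Var(X) = E[X²] − (E[X])² = 31.124 − 24.7506 = 6.37338.

6.373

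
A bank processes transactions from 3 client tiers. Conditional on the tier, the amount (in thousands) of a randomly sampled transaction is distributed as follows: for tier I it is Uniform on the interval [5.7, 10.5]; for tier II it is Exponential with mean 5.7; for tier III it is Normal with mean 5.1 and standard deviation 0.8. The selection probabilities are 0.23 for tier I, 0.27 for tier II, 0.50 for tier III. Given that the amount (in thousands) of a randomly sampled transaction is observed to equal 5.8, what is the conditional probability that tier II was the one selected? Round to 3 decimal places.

0.073

Likelihoods f(5.8 | ·): I: 0.208333; II: 0.0634178; III: 0.340069.
Posterior ∝ prior × likelihood. Numerator for II: 0.27·0.0634178 = 0.0171228.
Normalizing constant: 0.23·0.208333 + 0.27·0.0634178 + 0.5·0.340069 = 0.235074.
P(II | observation) = 0.0171228 / 0.235074 = 0.0728402.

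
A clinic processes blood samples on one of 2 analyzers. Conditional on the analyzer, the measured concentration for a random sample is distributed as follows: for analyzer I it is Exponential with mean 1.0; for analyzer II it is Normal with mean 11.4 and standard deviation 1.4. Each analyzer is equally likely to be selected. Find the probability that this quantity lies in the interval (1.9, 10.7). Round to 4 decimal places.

Conditional on each analyzer, P(1.9 < X < 10.7): I: 0.149546; II: 0.308538.
By total probability, P(1.9 < X < 10.7) = 0.5·0.149546 + 0.5·0.308538 = 0.229042.

0.2290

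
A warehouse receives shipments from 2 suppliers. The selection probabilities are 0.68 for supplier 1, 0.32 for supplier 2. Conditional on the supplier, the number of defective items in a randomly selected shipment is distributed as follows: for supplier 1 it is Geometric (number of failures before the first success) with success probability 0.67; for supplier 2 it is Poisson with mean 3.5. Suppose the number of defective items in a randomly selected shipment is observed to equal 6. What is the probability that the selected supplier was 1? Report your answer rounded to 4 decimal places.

Likelihoods P(X=6 | ·): 1: 0.000865284; 2: 0.0770983.
Posterior ∝ prior × likelihood. Numerator for 1: 0.68·0.000865284 = 0.000588393.
Normalizing constant: 0.68·0.000865284 + 0.32·0.0770983 = 0.0252599.
P(1 | observation) = 0.000588393 / 0.0252599 = 0.0232936.

0.0233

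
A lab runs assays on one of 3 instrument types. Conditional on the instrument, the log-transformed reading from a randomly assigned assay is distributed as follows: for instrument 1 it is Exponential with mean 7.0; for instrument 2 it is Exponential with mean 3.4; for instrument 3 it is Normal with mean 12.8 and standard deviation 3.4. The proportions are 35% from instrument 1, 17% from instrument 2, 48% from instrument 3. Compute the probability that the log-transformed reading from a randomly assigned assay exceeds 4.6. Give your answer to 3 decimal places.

0.702

Conditional on each instrument, P(X > 4.6): 1: 0.51833; 2: 0.258479; 3: 0.992062.
By total probability, P(X > 4.6) = 0.35·0.51833 + 0.17·0.258479 + 0.48·0.992062 = 0.701547.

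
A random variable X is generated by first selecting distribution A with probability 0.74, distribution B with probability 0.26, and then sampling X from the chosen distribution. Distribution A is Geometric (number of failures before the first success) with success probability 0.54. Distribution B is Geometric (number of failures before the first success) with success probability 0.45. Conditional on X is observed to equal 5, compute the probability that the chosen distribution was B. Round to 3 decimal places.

0.417

Likelihoods P(X=5 | ·): A: 0.011122; B: 0.0226478.
Posterior ∝ prior × likelihood. Numerator for B: 0.26·0.0226478 = 0.00588843.
Normalizing constant: 0.74·0.011122 + 0.26·0.0226478 = 0.0141187.
P(B | observation) = 0.00588843 / 0.0141187 = 0.417066.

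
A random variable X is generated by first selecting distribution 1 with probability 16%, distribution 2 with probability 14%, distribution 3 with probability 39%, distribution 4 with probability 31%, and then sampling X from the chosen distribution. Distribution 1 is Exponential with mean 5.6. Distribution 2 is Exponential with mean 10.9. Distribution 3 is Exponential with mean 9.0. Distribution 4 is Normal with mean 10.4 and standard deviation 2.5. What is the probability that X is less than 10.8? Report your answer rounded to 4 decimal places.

Conditional on each component, P(X < 10.8): 1: 0.854644; 2: 0.62873; 3: 0.698806; 4: 0.563559.
By total probability, P(X < 10.8) = 0.16·0.854644 + 0.14·0.62873 + 0.39·0.698806 + 0.31·0.563559 = 0.672003.

0.6720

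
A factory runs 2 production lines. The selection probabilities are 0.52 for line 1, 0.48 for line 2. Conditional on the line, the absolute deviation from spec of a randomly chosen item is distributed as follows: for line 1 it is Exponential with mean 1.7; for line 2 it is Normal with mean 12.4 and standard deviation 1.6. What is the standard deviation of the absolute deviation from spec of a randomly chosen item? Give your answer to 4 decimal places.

Per component, 1: μ=1.7, E[X²]=5.78; 2: μ=12.4, E[X²]=156.32.
E[X] = 0.52·1.7 + 0.48·12.4 = 6.836.
E[X²] = 0.52·5.78 + 0.48·156.32 = 78.0392.
Var(X) = E[X²] − (E[X])² = 78.0392 − 46.7309 = 31.3083.
SD(X) = √31.3083 = 5.59538.

5.5954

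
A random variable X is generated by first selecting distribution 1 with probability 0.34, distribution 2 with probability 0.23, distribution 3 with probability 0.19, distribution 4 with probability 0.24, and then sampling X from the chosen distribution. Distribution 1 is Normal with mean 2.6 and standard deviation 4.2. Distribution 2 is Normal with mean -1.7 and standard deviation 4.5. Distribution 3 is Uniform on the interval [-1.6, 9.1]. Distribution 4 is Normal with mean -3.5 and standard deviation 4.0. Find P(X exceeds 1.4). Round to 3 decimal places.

Conditional on each component, P(X > 1.4): 1: 0.612452; 2: 0.245447; 3: 0.719626; 4: 0.110288.
By total probability, P(X > 1.4) = 0.34·0.612452 + 0.23·0.245447 + 0.19·0.719626 + 0.24·0.110288 = 0.427884.

0.428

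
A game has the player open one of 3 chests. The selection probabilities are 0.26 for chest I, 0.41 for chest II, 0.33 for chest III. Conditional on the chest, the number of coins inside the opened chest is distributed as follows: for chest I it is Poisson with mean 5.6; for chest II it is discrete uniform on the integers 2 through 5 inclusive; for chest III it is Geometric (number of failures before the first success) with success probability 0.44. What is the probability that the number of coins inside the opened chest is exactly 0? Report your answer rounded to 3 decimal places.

0.146

Conditional on each chest, P(X = 0): I: 0.00369786; II: 0; III: 0.44.
By total probability, P(X = 0) = 0.26·0.00369786 + 0.41·0 + 0.33·0.44 = 0.146161.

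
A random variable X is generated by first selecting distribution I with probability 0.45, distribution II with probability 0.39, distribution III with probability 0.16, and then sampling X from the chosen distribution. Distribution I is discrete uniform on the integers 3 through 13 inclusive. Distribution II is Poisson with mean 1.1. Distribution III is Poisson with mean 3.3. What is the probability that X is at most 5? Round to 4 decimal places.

0.6536

Conditional on each component, P(X ≤ 5): I: 0.272727; II: 0.999032; III: 0.882877.
By total probability, P(X ≤ 5) = 0.45·0.272727 + 0.39·0.999032 + 0.16·0.882877 = 0.65361.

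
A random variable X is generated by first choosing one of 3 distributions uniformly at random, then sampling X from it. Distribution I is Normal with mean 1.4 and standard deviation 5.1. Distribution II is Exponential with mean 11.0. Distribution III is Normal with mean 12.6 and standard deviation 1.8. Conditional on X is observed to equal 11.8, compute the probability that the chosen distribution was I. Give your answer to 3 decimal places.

0.040

Likelihoods f(11.8 | ·): I: 0.00978036; II: 0.0310977; III: 0.200791.
Posterior ∝ prior × likelihood. Numerator for I: 0.333333·0.00978036 = 0.00326012.
Normalizing constant: 0.333333·0.00978036 + 0.333333·0.0310977 + 0.333333·0.200791 = 0.0805563.
P(I | observation) = 0.00326012 / 0.0805563 = 0.04047.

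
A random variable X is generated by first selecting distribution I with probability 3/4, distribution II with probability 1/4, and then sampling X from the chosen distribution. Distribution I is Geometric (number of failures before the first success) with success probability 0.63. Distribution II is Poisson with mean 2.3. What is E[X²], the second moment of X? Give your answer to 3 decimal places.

For each component E[X²] = Var + (mean)², giving I: 1.27715; II: 7.59.
Overall E[X²] = 0.75·1.27715 + 0.25·7.59 = 2.85536.

2.855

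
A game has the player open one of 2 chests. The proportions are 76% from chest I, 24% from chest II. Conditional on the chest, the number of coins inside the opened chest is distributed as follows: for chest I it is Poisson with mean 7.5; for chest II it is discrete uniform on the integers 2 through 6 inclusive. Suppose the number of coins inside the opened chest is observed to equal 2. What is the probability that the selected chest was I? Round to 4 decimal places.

Likelihoods P(X=2 | ·): I: 0.0155555; II: 0.2.
Posterior ∝ prior × likelihood. Numerator for I: 0.76·0.0155555 = 0.0118222.
Normalizing constant: 0.76·0.0155555 + 0.24·0.2 = 0.0598222.
P(I | observation) = 0.0118222 / 0.0598222 = 0.197622.

0.1976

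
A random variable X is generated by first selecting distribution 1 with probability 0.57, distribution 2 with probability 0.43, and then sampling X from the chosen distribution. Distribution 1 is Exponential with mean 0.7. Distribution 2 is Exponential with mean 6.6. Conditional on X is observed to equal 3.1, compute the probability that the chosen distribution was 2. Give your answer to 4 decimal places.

Likelihoods f(3.1 | ·): 1: 0.017045; 2: 0.094726.
Posterior ∝ prior × likelihood. Numerator for 2: 0.43·0.094726 = 0.0407322.
Normalizing constant: 0.57·0.017045 + 0.43·0.094726 = 0.0504479.
P(2 | observation) = 0.0407322 / 0.0504479 = 0.807412.

0.8074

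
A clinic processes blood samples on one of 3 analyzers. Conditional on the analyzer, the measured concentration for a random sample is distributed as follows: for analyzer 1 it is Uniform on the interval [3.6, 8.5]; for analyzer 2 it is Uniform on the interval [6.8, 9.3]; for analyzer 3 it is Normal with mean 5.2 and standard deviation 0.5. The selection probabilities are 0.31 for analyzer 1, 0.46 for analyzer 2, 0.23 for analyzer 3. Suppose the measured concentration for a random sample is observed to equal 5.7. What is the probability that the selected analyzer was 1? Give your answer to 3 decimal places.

0.362

Likelihoods f(5.7 | ·): 1: 0.204082; 2: 0; 3: 0.483941.
Posterior ∝ prior × likelihood. Numerator for 1: 0.31·0.204082 = 0.0632653.
Normalizing constant: 0.31·0.204082 + 0.46·0 + 0.23·0.483941 = 0.174572.
P(1 | observation) = 0.0632653 / 0.174572 = 0.362403.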